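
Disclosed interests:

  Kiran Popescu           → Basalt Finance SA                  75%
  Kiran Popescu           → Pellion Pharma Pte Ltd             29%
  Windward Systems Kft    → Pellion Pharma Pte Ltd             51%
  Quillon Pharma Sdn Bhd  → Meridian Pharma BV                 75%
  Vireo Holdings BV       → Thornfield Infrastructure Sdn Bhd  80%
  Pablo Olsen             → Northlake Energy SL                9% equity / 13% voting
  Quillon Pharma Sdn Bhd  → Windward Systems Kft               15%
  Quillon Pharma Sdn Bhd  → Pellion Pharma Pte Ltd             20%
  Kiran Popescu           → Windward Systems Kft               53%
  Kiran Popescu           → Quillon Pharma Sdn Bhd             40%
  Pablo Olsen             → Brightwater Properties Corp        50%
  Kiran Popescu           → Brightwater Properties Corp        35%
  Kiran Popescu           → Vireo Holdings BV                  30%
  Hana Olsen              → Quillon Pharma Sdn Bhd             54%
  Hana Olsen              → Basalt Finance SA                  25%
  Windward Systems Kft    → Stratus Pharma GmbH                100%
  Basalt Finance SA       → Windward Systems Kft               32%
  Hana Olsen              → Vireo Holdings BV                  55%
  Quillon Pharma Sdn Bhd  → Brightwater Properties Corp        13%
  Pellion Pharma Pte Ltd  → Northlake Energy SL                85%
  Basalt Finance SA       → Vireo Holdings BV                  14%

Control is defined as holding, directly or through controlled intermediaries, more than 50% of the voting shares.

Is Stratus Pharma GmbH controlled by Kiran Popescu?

Yes

Kiran holds 75% of Basalt, so Kiran controls Basalt.
Kiran and Basalt together hold 53% + 32% = 85% of Windward, so Kiran controls Windward.
Windward holds 100% of Stratus, so Kiran controls Stratus.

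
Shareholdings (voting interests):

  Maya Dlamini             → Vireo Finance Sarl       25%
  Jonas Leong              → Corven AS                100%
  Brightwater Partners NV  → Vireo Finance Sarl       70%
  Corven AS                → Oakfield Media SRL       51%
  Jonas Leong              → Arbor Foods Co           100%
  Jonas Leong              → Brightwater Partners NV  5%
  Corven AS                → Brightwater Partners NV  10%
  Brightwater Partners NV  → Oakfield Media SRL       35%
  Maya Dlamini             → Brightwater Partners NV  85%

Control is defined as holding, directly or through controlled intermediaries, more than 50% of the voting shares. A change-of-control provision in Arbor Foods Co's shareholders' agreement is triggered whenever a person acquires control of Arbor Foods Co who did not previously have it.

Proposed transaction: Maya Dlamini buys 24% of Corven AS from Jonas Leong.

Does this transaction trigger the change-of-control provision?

No

The purchase adds only to Maya's holdings (Jonas's stake shrinks), so Maya is the only person who could newly come to control Arbor.
Maya holds 85% of Brightwater, so Maya controls Brightwater.
Maya and Brightwater together hold 25% + 70% = 95% of Vireo, so Maya controls Vireo.
Neither Maya nor any entity Maya controls holds any voting interest in Arbor.
So before the transaction, Maya does not control Arbor.
After the purchase, Maya holds 24% of Corven directly, and Jonas's stake falls to 76%.
Maya's side now holds 24% of Corven, not > 50%, so Maya still does not control Corven.
After the transaction, neither Maya nor any entity Maya controls holds a voting interest in Arbor, so Maya still does not control it.
No new person acquires control, so the clause is not triggered.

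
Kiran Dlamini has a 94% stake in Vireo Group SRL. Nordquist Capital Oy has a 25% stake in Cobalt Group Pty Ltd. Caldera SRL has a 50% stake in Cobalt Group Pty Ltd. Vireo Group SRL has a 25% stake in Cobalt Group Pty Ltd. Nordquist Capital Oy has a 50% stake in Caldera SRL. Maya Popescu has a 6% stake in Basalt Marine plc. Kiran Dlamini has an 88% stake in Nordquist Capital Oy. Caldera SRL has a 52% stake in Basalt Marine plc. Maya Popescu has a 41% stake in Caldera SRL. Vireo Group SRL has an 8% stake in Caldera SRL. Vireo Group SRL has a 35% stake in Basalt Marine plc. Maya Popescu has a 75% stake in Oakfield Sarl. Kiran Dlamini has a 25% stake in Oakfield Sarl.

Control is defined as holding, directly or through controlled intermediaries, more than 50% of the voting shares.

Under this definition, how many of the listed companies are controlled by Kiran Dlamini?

Kiran holds 94% of Vireo, so Kiran controls Vireo.
Kiran holds 88% of Nordquist, so Kiran controls Nordquist.
Nordquist and Vireo together hold 50% + 8% = 58% of Caldera, so Kiran controls Caldera.
Vireo and Caldera together hold 35% + 52% = 87% of Basalt, so Kiran controls Basalt.
Caldera and Vireo and Nordquist together hold 50% + 25% + 25% = 100% of Cobalt, so Kiran controls Cobalt.
No other company's threshold is met.
Kiran controls 5 companies.

5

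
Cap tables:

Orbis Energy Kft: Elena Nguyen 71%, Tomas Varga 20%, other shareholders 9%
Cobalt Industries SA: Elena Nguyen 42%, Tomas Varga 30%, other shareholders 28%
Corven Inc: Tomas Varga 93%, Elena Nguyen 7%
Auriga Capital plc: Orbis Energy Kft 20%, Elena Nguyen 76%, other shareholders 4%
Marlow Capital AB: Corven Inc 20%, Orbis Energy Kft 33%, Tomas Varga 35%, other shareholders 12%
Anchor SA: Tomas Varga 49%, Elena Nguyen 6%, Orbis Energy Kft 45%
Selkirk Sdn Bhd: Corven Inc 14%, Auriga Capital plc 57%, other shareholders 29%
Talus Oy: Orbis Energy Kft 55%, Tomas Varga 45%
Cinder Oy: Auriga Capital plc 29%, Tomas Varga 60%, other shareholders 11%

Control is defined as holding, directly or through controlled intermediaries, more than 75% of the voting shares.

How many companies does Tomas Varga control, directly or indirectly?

1

Tomas holds 93% of Corven, so Tomas controls Corven.
No other company's threshold is met.
Tomas controls 1 company.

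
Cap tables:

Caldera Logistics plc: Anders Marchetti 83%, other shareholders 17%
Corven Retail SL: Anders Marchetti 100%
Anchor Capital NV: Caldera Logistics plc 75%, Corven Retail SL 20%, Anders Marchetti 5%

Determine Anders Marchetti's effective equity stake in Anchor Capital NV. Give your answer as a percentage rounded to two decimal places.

Anders reaches Anchor along 3 paths.
Via Caldera: 83% × 75% = 62.25%.
Via Corven: 100% × 20% = 20%.
Direct stake: 5% = 5%.
Total: 62.25% + 20% + 5% = 87.25%.

87.25%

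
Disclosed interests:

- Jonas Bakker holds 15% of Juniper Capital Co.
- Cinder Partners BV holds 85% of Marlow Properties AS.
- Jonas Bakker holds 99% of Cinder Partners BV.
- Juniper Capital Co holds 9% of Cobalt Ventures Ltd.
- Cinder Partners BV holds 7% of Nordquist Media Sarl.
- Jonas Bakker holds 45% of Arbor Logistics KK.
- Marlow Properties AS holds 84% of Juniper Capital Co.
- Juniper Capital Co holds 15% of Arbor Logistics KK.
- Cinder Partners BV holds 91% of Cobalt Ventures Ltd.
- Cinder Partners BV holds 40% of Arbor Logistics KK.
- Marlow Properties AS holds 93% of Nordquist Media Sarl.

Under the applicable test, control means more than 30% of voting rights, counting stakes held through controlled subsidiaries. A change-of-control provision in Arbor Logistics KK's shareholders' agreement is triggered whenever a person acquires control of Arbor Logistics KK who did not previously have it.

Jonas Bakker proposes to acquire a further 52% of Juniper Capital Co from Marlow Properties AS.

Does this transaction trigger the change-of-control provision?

The purchase adds only to Jonas's holdings (Marlow's stake shrinks), so Jonas is the only person who could newly come to control Arbor.
Jonas holds 99% of Cinder, so Jonas controls Cinder.
Cinder holds 85% of Marlow, so Jonas controls Marlow.
Marlow and Jonas together hold 84% + 15% = 99% of Juniper, so Jonas controls Juniper.
Jonas and Cinder and Juniper together hold 45% + 40% + 15% = 100% of Arbor, so Jonas controls Arbor.
So Jonas already controls Arbor before the transaction.
After the purchase, Jonas's direct stake in Juniper rises to 15% + 52% = 67%, and Marlow's stake falls to 32%.
Jonas controlled Arbor already, so this is not a new person acquiring control; every other person's position is unchanged or reduced.
No new person acquires control, so the clause is not triggered.

No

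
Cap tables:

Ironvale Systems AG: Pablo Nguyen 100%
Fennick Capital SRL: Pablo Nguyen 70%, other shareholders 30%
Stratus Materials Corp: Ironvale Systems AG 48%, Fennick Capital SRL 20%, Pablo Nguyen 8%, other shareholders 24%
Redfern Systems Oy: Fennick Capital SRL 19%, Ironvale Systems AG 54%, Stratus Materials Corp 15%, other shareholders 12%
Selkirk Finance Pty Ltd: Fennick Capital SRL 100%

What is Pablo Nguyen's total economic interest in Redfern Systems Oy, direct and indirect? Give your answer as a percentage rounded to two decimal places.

77.80%

Pablo reaches Redfern along 5 paths.
Via Fennick: 70% × 19% = 13.3%.
Via Ironvale: 100% × 54% = 54%.
Via Ironvale → Stratus: 100% × 48% × 15% = 7.2%.
Via Fennick → Stratus: 70% × 20% × 15% = 2.1%.
Via Stratus: 8% × 15% = 1.2%.
Total: 13.3% + 54% + 7.2% + 2.1% + 1.2% = 77.8%.
Rounded: 77.80%.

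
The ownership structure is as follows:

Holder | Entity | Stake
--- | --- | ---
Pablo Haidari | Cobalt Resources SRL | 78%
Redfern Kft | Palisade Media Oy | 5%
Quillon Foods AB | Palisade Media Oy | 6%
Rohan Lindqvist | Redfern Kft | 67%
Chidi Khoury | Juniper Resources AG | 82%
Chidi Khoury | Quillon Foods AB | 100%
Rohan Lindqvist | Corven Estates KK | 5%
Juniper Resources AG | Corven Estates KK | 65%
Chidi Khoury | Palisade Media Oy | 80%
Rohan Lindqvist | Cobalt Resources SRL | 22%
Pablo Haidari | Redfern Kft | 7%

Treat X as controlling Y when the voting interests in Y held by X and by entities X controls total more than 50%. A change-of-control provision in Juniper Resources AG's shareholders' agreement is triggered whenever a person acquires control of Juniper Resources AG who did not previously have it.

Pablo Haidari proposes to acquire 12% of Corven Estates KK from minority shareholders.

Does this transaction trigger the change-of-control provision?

The purchase changes only Pablo's holdings, so Pablo is the only person who could newly come to control Juniper.
Pablo holds 78% of Cobalt, so Pablo controls Cobalt.
Neither Pablo nor any entity Pablo controls holds any voting interest in Juniper.
So before the transaction, Pablo does not control Juniper.
After the purchase, Pablo holds 12% of Corven directly.
Pablo's side now holds 12% of Corven, not > 50%, so Pablo still does not control Corven.
After the transaction, neither Pablo nor any entity Pablo controls holds a voting interest in Juniper, so Pablo still does not control it.
No new person acquires control, so the clause is not triggered.

No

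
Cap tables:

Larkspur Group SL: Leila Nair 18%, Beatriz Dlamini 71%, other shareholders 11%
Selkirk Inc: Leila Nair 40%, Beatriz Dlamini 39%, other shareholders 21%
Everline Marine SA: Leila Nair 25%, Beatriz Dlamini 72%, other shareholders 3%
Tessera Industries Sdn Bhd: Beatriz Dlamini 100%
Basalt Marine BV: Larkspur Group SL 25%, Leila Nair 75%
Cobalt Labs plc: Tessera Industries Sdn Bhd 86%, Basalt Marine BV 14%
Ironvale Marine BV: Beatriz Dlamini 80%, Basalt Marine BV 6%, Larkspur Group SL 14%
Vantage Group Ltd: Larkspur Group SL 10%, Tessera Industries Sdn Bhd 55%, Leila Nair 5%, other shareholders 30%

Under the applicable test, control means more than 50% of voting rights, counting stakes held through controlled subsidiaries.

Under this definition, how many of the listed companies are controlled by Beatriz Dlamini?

Beatriz holds 71% of Larkspur, so Beatriz controls Larkspur.
Beatriz holds 72% of Everline, so Beatriz controls Everline.
Beatriz holds 100% of Tessera, so Beatriz controls Tessera.
Tessera holds 86% of Cobalt, so Beatriz controls Cobalt.
Beatriz and Larkspur together hold 80% + 14% = 94% of Ironvale, so Beatriz controls Ironvale.
Larkspur and Tessera together hold 10% + 55% = 65% of Vantage, so Beatriz controls Vantage.
No other company's threshold is met.
Beatriz controls 6 companies.

6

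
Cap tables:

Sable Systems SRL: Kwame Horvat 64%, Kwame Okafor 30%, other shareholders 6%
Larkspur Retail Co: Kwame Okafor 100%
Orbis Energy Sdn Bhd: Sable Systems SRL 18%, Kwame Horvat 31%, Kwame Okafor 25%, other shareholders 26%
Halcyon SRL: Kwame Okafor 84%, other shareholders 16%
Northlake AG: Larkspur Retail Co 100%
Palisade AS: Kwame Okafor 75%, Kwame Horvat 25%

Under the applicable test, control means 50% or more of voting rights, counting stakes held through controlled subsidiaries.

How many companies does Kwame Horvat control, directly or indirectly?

Kwame Horvat holds 64% of Sable, so Kwame Horvat controls Sable.
No other company's threshold is met.
Kwame Horvat controls 1 company.

1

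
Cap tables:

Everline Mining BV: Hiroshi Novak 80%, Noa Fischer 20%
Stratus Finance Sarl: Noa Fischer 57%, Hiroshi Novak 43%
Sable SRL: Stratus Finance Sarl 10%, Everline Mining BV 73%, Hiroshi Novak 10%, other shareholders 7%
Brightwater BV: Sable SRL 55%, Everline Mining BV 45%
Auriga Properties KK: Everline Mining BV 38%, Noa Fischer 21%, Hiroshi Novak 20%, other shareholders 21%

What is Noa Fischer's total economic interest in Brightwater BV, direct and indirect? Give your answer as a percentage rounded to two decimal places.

20.17%

Noa reaches Brightwater along 3 paths.
Via Stratus → Sable: 57% × 10% × 55% = 3.135%.
Via Everline → Sable: 20% × 73% × 55% = 8.03%.
Via Everline: 20% × 45% = 9%.
Total: 3.135% + 8.03% + 9% = 20.165%.
Rounded: 20.17%.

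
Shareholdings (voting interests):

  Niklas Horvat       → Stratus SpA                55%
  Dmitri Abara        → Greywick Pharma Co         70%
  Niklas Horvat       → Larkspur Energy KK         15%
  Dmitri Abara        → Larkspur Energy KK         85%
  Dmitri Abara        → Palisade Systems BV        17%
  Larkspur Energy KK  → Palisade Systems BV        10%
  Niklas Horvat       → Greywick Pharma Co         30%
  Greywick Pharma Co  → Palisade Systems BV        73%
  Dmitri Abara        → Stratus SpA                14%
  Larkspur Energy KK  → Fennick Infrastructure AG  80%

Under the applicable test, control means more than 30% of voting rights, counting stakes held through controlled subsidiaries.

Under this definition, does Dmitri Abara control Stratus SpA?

Dmitri holds 70% of Greywick, so Dmitri controls Greywick.
Dmitri holds 85% of Larkspur, so Dmitri controls Larkspur.
Larkspur holds 80% of Fennick, so Dmitri controls Fennick.
Larkspur and Greywick and Dmitri together hold 10% + 73% + 17% = 100% of Palisade, so Dmitri controls Palisade.
In Stratus, Dmitri's side holds only 14%, not > 30%.
So Dmitri does not control Stratus.

No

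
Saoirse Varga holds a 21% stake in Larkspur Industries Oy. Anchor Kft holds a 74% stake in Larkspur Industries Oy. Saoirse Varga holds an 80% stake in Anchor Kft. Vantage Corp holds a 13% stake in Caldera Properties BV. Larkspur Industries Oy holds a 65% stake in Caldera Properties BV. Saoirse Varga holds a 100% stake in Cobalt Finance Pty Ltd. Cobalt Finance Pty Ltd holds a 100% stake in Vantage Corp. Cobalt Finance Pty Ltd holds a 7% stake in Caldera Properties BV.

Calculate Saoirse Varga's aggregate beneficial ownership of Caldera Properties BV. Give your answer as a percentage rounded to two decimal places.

72.13%

Saoirse reaches Caldera along 4 paths.
Via Cobalt: 100% × 7% = 7%.
Via Larkspur: 21% × 65% = 13.65%.
Via Anchor → Larkspur: 80% × 74% × 65% = 38.48%.
Via Cobalt → Vantage: 100% × 100% × 13% = 13%.
Total: 7% + 13.65% + 38.48% + 13% = 72.13%.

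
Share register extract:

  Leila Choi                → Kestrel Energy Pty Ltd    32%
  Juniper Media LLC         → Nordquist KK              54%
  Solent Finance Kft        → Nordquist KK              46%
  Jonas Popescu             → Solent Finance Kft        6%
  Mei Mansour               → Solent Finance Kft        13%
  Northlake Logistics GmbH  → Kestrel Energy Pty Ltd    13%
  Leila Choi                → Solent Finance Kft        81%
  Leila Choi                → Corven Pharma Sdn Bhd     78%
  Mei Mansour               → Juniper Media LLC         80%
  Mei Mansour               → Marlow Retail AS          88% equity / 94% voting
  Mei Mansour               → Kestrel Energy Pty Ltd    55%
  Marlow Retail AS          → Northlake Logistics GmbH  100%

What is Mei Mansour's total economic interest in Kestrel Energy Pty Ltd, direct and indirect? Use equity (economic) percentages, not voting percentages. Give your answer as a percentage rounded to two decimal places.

66.44%

Mei reaches Kestrel along 2 paths.
Via Marlow → Northlake: 88% × 100% × 13% = 11.44%.
Direct stake: 55% = 55%.
Total: 11.44% + 55% = 66.44%.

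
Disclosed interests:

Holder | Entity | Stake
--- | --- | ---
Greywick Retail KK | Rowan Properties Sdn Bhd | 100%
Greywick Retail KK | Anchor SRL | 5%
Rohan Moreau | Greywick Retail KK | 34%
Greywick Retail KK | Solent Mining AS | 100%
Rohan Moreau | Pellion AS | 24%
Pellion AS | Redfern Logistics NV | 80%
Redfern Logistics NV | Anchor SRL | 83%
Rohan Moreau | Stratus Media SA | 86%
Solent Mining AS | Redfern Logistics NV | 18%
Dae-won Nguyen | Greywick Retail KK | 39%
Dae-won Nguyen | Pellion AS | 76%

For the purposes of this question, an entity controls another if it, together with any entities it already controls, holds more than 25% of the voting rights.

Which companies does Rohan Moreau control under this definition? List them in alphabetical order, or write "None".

Greywick Retail KK, Rowan Properties Sdn Bhd, Solent Mining AS, Stratus Media SA

Rohan holds 34% of Greywick, so Rohan controls Greywick.
Greywick holds 100% of Solent, so Rohan controls Solent.
Greywick holds 100% of Rowan, so Rohan controls Rowan.
Rohan holds 86% of Stratus, so Rohan controls Stratus.
No other company's threshold is met.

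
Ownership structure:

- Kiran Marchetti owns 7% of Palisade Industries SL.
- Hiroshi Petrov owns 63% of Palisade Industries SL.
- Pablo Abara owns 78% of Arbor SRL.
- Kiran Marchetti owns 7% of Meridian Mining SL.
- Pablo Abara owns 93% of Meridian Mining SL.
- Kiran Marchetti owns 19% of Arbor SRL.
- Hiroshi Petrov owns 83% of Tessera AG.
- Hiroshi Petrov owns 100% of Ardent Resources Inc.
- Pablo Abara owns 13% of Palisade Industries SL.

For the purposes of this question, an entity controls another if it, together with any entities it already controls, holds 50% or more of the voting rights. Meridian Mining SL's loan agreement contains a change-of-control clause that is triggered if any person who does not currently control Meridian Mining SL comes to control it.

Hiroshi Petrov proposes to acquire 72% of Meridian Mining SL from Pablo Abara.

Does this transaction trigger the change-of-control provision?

The purchase adds only to Hiroshi's holdings (Pablo's stake shrinks), so Hiroshi is the only person who could newly come to control Meridian.
Hiroshi holds 83% of Tessera, so Hiroshi controls Tessera.
Hiroshi holds 100% of Ardent, so Hiroshi controls Ardent.
Hiroshi holds 63% of Palisade, so Hiroshi controls Palisade.
Neither Hiroshi nor any entity Hiroshi controls holds any voting interest in Meridian.
So before the transaction, Hiroshi does not control Meridian.
After the purchase, Hiroshi holds 72% of Meridian directly, and Pablo's stake falls to 21%.
Hiroshi holds 72% of Meridian, so Hiroshi controls Meridian.
Hiroshi did not control Meridian before and does after, so the clause is triggered.

Yes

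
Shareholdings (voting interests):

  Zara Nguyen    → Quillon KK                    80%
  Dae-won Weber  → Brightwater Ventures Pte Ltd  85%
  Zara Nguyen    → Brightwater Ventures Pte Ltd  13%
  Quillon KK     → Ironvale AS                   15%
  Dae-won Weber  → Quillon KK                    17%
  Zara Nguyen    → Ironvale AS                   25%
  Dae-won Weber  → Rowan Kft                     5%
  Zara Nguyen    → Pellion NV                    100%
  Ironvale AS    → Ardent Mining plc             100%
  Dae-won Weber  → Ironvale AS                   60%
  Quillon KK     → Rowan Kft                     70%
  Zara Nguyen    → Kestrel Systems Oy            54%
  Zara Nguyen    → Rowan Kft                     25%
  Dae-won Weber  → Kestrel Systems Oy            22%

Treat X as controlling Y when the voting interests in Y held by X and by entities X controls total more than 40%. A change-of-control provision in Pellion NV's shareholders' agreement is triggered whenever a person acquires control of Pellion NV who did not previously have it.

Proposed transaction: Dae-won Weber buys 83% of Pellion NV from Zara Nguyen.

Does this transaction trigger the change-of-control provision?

Yes

The purchase adds only to Dae-won's holdings (Zara's stake shrinks), so Dae-won is the only person who could newly come to control Pellion.
Dae-won holds 60% of Ironvale, so Dae-won controls Ironvale.
Ironvale holds 100% of Ardent, so Dae-won controls Ardent.
Dae-won holds 85% of Brightwater, so Dae-won controls Brightwater.
Neither Dae-won nor any entity Dae-won controls holds any voting interest in Pellion.
So before the transaction, Dae-won does not control Pellion.
After the purchase, Dae-won holds 83% of Pellion directly, and Zara's stake falls to 17%.
Dae-won holds 83% of Pellion, so Dae-won controls Pellion.
Dae-won did not control Pellion before and does after, so the clause is triggered.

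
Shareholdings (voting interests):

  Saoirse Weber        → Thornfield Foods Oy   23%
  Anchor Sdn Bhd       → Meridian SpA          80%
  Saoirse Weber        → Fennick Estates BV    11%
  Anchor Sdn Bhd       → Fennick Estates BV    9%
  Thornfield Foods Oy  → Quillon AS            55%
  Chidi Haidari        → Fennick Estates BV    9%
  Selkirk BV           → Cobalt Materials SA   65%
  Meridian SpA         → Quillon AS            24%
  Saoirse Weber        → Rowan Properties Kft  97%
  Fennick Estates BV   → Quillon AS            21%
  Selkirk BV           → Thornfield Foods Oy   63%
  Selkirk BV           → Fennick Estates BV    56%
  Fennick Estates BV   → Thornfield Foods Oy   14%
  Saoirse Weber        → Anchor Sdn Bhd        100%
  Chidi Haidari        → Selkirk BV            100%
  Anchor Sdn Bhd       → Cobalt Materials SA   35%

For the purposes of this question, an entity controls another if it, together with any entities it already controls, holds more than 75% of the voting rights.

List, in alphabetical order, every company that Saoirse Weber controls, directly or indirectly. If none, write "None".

Saoirse holds 100% of Anchor, so Saoirse controls Anchor.
Anchor holds 80% of Meridian, so Saoirse controls Meridian.
Saoirse holds 97% of Rowan, so Saoirse controls Rowan.
No other company's threshold is met.

Anchor Sdn Bhd, Meridian SpA, Rowan Properties Kft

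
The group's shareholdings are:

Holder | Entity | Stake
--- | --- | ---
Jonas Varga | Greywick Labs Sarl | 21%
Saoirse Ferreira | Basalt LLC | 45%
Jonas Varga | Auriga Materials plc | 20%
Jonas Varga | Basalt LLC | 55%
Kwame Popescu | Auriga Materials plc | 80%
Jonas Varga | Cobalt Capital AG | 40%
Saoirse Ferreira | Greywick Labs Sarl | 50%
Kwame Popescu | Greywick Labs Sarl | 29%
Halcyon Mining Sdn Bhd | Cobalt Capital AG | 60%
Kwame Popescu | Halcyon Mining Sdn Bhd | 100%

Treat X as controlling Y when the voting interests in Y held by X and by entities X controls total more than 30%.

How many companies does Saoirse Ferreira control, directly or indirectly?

Saoirse holds 50% of Greywick, so Saoirse controls Greywick.
Saoirse holds 45% of Basalt, so Saoirse controls Basalt.
No other company's threshold is met.
Saoirse controls 2 companies.

2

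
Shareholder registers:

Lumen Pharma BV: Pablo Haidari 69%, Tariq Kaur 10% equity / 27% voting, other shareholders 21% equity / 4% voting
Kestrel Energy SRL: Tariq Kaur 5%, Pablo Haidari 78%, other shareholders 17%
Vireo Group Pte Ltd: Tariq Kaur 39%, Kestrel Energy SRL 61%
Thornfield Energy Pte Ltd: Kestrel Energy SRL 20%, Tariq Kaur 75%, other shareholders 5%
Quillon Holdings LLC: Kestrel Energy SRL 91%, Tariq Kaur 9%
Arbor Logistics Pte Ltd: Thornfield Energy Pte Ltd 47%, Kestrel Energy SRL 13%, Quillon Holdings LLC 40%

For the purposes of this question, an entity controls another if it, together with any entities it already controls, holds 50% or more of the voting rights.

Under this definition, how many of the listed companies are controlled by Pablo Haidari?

Pablo holds 69% of Lumen, so Pablo controls Lumen.
Pablo holds 78% of Kestrel, so Pablo controls Kestrel.
Kestrel holds 61% of Vireo, so Pablo controls Vireo.
Kestrel holds 91% of Quillon, so Pablo controls Quillon.
Kestrel and Quillon together hold 13% + 40% = 53% of Arbor, so Pablo controls Arbor.
No other company's threshold is met.
Pablo controls 5 companies.

5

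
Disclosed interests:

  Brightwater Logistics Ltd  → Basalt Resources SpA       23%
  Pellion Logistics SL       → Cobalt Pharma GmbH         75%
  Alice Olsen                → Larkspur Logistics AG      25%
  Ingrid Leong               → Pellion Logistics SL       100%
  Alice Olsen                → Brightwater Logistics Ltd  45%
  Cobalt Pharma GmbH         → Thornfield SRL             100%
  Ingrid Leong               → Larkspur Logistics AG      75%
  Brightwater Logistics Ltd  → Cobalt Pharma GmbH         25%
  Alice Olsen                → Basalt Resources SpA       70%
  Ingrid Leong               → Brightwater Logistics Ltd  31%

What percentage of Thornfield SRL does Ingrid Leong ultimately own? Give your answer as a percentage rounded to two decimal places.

Ingrid reaches Thornfield along 2 paths.
Via Brightwater → Cobalt: 31% × 25% × 100% = 7.75%.
Via Pellion → Cobalt: 100% × 75% × 100% = 75%.
Total: 7.75% + 75% = 82.75%.

82.75%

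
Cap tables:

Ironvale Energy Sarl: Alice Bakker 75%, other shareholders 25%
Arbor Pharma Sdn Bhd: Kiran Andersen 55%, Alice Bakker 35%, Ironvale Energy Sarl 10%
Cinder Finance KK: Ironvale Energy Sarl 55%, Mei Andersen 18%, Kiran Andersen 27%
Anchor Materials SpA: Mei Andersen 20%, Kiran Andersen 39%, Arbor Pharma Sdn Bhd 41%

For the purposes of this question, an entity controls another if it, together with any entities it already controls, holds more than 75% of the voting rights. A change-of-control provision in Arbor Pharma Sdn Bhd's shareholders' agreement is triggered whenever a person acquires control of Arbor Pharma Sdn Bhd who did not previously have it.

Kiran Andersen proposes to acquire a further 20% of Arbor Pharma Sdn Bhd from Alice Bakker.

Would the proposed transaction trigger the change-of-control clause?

No

The purchase adds only to Kiran's holdings (Alice's stake shrinks), so Kiran is the only person who could newly come to control Arbor.
Kiran's largest direct stake is 55% in Arbor, which does not meet the threshold, so Kiran controls no company.
In Arbor, Kiran's side holds only 55%, not > 75%.
So before the transaction, Kiran does not control Arbor.
After the purchase, Kiran's direct stake in Arbor rises to 55% + 20% = 75%, and Alice's stake falls to 15%.
After the transaction, Kiran's side holds 75% of Arbor, not > 75%, so Kiran still does not control Arbor.
No new person acquires control, so the clause is not triggered.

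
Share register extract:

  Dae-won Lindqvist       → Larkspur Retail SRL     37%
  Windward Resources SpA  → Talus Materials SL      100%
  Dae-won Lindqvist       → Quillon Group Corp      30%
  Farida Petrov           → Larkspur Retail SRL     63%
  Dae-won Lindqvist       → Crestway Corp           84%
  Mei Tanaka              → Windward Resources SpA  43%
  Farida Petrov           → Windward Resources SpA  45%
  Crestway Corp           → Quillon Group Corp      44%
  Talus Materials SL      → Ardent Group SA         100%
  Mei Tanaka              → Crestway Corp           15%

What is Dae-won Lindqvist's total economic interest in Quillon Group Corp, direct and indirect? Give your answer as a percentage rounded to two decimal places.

66.96%

Dae-won reaches Quillon along 2 paths.
Direct stake: 30% = 30%.
Via Crestway: 84% × 44% = 36.96%.
Total: 30% + 36.96% = 66.96%.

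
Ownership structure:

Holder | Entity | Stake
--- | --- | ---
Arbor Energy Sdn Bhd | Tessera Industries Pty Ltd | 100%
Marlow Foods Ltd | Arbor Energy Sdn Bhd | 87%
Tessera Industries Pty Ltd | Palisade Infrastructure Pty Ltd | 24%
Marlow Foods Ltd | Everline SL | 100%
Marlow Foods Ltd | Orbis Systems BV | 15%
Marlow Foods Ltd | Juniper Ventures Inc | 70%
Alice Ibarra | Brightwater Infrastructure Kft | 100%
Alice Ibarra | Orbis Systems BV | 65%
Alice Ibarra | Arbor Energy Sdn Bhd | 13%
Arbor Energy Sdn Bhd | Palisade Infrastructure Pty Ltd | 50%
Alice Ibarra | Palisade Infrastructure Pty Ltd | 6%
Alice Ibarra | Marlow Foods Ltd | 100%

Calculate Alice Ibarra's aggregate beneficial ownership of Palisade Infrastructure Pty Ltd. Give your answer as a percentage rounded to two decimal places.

Alice reaches Palisade along 5 paths.
Via Arbor → Tessera: 13% × 100% × 24% = 3.12%.
Via Marlow → Arbor → Tessera: 100% × 87% × 100% × 24% = 20.88%.
Via Arbor: 13% × 50% = 6.5%.
Via Marlow → Arbor: 100% × 87% × 50% = 43.5%.
Direct stake: 6% = 6%.
Total: 3.12% + 20.88% + 6.5% + 43.5% + 6% = 80%.
Rounded: 80.00%.

80.00%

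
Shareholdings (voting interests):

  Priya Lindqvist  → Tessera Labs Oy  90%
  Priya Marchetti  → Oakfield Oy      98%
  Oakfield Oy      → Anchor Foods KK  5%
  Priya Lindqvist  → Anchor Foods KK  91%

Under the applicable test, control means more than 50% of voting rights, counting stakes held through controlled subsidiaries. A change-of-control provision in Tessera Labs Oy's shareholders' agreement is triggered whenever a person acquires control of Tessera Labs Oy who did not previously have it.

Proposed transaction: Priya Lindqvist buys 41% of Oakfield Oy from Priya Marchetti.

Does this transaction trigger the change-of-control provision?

The purchase adds only to Priya Lindqvist's holdings (Priya Marchetti's stake shrinks), so Priya Lindqvist is the only person who could newly come to control Tessera.
Priya Lindqvist holds 90% of Tessera, so Priya Lindqvist controls Tessera.
So Priya Lindqvist already controls Tessera before the transaction.
After the purchase, Priya Lindqvist holds 41% of Oakfield directly, and Priya Marchetti's stake falls to 57%.
Priya Lindqvist controlled Tessera already, so this is not a new person acquiring control; every other person's position is unchanged or reduced.
No new person acquires control, so the clause is not triggered.

No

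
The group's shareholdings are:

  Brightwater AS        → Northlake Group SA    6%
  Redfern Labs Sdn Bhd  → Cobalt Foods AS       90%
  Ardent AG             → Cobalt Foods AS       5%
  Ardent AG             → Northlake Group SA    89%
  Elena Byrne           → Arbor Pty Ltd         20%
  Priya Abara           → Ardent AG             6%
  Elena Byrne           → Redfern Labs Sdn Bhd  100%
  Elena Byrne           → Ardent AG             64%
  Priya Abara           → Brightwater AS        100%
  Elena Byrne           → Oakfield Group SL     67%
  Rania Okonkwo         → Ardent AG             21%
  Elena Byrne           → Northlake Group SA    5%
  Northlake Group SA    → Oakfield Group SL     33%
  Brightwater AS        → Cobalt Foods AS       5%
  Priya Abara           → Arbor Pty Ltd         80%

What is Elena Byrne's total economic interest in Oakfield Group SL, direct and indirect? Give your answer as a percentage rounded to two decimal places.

87.45%

Elena reaches Oakfield along 3 paths.
Direct stake: 67% = 67%.
Via Ardent → Northlake: 64% × 89% × 33% = 18.7968%.
Via Northlake: 5% × 33% = 1.65%.
Total: 67% + 18.7968% + 1.65% = 87.4468%.
Rounded: 87.45%.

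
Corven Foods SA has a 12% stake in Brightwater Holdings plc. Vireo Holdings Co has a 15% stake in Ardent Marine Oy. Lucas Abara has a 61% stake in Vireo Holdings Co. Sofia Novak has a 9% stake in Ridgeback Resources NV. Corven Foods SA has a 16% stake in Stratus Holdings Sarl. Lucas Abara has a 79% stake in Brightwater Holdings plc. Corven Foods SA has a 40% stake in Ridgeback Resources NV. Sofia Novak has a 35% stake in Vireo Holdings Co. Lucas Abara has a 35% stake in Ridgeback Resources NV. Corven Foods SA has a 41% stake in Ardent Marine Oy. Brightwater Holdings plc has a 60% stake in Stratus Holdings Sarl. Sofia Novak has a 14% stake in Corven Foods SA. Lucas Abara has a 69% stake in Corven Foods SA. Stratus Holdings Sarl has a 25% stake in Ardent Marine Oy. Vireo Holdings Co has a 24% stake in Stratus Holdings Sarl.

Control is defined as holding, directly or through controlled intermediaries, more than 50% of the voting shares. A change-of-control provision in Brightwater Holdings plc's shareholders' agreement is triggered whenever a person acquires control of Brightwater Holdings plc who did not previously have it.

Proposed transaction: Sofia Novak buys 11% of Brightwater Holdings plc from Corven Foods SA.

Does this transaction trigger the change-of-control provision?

The purchase adds only to Sofia's holdings (Corven's stake shrinks), so Sofia is the only person who could newly come to control Brightwater.
Sofia's largest direct stake is 35% in Vireo, which does not meet the threshold, so Sofia controls no company.
Neither Sofia nor any entity Sofia controls holds any voting interest in Brightwater.
So before the transaction, Sofia does not control Brightwater.
After the purchase, Sofia holds 11% of Brightwater directly, and Corven's stake falls to 1%.
After the transaction, Sofia's side holds 11% of Brightwater, not > 50%, so Sofia still does not control Brightwater.
No new person acquires control, so the clause is not triggered.

No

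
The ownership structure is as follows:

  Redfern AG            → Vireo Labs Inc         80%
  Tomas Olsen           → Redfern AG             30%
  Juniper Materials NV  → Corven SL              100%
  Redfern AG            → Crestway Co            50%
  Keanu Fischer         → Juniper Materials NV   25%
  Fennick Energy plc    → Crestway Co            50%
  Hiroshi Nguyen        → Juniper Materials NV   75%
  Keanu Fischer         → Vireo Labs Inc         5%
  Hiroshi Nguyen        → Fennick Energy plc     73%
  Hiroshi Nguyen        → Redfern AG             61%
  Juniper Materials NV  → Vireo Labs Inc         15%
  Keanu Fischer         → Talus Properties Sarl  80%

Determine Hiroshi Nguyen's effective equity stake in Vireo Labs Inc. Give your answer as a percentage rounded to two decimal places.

Hiroshi reaches Vireo along 2 paths.
Via Juniper: 75% × 15% = 11.25%.
Via Redfern: 61% × 80% = 48.8%.
Total: 11.25% + 48.8% = 60.05%.

60.05%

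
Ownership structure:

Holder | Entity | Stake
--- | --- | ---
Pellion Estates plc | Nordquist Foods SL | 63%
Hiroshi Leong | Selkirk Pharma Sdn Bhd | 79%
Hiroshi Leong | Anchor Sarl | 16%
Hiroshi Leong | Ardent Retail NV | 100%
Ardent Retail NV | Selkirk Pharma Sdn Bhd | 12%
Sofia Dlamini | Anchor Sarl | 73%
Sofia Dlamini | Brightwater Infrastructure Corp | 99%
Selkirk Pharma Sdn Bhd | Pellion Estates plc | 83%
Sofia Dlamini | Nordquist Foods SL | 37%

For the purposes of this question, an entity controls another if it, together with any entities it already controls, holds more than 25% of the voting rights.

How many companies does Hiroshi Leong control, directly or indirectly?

4

Hiroshi holds 100% of Ardent, so Hiroshi controls Ardent.
Hiroshi and Ardent together hold 79% + 12% = 91% of Selkirk, so Hiroshi controls Selkirk.
Selkirk holds 83% of Pellion, so Hiroshi controls Pellion.
Pellion holds 63% of Nordquist, so Hiroshi controls Nordquist.
No other company's threshold is met.
Hiroshi controls 4 companies.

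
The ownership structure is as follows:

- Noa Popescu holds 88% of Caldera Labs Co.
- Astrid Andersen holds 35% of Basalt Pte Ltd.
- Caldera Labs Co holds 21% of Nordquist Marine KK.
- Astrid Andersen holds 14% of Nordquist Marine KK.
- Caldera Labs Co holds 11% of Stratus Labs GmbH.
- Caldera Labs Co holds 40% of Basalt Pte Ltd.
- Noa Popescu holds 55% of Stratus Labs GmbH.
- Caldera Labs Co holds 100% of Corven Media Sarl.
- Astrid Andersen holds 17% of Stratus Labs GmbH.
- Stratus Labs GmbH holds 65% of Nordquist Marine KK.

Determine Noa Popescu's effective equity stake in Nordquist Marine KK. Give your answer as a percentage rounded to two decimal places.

60.52%

Noa reaches Nordquist along 3 paths.
Via Caldera: 88% × 21% = 18.48%.
Via Stratus: 55% × 65% = 35.75%.
Via Caldera → Stratus: 88% × 11% × 65% = 6.292%.
Total: 18.48% + 35.75% + 6.292% = 60.522%.
Rounded: 60.52%.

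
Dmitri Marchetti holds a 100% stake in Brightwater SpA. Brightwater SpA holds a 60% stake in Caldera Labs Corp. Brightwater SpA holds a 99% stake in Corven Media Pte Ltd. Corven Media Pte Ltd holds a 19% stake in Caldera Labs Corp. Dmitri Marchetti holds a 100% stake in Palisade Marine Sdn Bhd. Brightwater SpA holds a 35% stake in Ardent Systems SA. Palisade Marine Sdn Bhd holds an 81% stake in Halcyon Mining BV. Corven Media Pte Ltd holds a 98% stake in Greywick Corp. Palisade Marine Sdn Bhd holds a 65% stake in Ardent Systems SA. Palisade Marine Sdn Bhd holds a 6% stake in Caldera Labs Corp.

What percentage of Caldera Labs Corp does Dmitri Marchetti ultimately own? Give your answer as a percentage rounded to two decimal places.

Dmitri reaches Caldera along 3 paths.
Via Brightwater: 100% × 60% = 60%.
Via Brightwater → Corven: 100% × 99% × 19% = 18.81%.
Via Palisade: 100% × 6% = 6%.
Total: 60% + 18.81% + 6% = 84.81%.

84.81%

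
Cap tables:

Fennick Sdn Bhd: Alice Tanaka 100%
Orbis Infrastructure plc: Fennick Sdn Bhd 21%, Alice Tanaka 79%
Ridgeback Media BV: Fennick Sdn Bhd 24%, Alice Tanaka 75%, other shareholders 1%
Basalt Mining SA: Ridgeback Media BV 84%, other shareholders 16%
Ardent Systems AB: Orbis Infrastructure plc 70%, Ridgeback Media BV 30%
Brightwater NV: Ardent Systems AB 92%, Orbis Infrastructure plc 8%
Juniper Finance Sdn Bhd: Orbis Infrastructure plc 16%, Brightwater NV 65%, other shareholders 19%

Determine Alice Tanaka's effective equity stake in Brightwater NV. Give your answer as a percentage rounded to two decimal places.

Alice reaches Brightwater along 6 paths.
Via Fennick → Orbis → Ardent: 100% × 21% × 70% × 92% = 13.524%.
Via Orbis → Ardent: 79% × 70% × 92% = 50.876%.
Via Fennick → Ridgeback → Ardent: 100% × 24% × 30% × 92% = 6.624%.
Via Ridgeback → Ardent: 75% × 30% × 92% = 20.7%.
Via Fennick → Orbis: 100% × 21% × 8% = 1.68%.
Via Orbis: 79% × 8% = 6.32%.
Total: 13.524% + 50.876% + 6.624% + 20.7% + 1.68% + 6.32% = 99.724%.
Rounded: 99.72%.

99.72%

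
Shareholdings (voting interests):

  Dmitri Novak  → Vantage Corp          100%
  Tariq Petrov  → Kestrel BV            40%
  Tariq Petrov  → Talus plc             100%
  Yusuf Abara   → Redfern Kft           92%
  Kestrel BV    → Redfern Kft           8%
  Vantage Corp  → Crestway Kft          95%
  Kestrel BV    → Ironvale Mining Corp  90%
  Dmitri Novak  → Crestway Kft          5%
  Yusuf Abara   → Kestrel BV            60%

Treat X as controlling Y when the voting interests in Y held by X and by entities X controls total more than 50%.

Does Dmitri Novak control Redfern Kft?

Dmitri holds 100% of Vantage, so Dmitri controls Vantage.
Dmitri and Vantage together hold 5% + 95% = 100% of Crestway, so Dmitri controls Crestway.
Neither Dmitri nor any entity Dmitri controls holds any voting interest in Redfern.
So Dmitri does not control Redfern.

No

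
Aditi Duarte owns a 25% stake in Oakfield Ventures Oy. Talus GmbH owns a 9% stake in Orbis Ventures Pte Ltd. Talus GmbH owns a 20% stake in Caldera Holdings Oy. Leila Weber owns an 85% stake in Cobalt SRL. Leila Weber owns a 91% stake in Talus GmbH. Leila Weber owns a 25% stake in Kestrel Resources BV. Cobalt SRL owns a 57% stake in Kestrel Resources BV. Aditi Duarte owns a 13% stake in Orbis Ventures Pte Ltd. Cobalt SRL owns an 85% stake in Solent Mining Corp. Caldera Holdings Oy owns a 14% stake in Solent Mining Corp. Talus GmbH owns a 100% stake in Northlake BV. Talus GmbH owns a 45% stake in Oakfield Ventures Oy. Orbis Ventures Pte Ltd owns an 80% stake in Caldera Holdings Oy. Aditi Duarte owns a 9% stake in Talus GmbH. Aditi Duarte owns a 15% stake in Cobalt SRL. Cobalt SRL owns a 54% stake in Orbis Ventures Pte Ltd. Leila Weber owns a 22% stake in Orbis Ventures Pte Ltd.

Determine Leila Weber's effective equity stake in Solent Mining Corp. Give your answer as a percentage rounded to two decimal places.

Leila reaches Solent along 5 paths.
Via Cobalt: 85% × 85% = 72.25%.
Via Orbis → Caldera: 22% × 80% × 14% = 2.464%.
Via Cobalt → Orbis → Caldera: 85% × 54% × 80% × 14% = 5.1408%.
Via Talus → Orbis → Caldera: 91% × 9% × 80% × 14% = 0.91728%.
Via Talus → Caldera: 91% × 20% × 14% = 2.548%.
Total: 72.25% + 2.464% + 5.1408% + 0.91728% + 2.548% = 83.32008%.
Rounded: 83.32%.

83.32%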